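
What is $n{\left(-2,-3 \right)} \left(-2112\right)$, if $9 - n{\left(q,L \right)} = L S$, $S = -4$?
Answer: $6336$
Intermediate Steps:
$n{\left(q,L \right)} = 9 + 4 L$ ($n{\left(q,L \right)} = 9 - L \left(-4\right) = 9 - - 4 L = 9 + 4 L$)
$n{\left(-2,-3 \right)} \left(-2112\right) = \left(9 + 4 \left(-3\right)\right) \left(-2112\right) = \left(9 - 12\right) \left(-2112\right) = \left(-3\right) \left(-2112\right) = 6336$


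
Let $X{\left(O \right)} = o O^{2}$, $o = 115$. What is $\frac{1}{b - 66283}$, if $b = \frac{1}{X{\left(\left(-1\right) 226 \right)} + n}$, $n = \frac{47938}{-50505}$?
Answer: $- \frac{296653190762}{19663063443227141} \approx -1.5087 \cdot 10^{-5}$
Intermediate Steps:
$X{\left(O \right)} = 115 O^{2}$
$n = - \frac{47938}{50505}$ ($n = 47938 \left(- \frac{1}{50505}\right) = - \frac{47938}{50505} \approx -0.94917$)
$b = \frac{50505}{296653190762}$ ($b = \frac{1}{115 \left(\left(-1\right) 226\right)^{2} - \frac{47938}{50505}} = \frac{1}{115 \left(-226\right)^{2} - \frac{47938}{50505}} = \frac{1}{115 \cdot 51076 - \frac{47938}{50505}} = \frac{1}{5873740 - \frac{47938}{50505}} = \frac{1}{\frac{296653190762}{50505}} = \frac{50505}{296653190762} \approx 1.7025 \cdot 10^{-7}$)
$\frac{1}{b - 66283} = \frac{1}{\frac{50505}{296653190762} - 66283} = \frac{1}{- \frac{19663063443227141}{296653190762}} = - \frac{296653190762}{19663063443227141}$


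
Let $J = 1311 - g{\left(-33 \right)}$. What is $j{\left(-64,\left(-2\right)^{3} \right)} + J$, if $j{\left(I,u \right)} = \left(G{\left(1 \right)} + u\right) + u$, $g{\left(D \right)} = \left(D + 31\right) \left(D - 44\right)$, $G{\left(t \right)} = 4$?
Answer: $1145$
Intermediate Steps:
$g{\left(D \right)} = \left(-44 + D\right) \left(31 + D\right)$ ($g{\left(D \right)} = \left(31 + D\right) \left(-44 + D\right) = \left(-44 + D\right) \left(31 + D\right)$)
$j{\left(I,u \right)} = 4 + 2 u$ ($j{\left(I,u \right)} = \left(4 + u\right) + u = 4 + 2 u$)
$J = 1157$ ($J = 1311 - \left(-1364 + \left(-33\right)^{2} - -429\right) = 1311 - \left(-1364 + 1089 + 429\right) = 1311 - 154 = 1157$)
$j{\left(-64,\left(-2\right)^{3} \right)} + J = \left(4 + 2 \left(-2\right)^{3}\right) + 1157 = \left(4 + 2 \left(-8\right)\right) + 1157 = \left(4 - 16\right) + 1157 = -12 + 1157 = 1145$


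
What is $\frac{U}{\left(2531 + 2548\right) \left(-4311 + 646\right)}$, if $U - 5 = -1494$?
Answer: $\frac{1489}{18614535} \approx 7.9991 \cdot 10^{-5}$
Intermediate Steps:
$U = -1489$ ($U = 5 - 1494 = -1489$)
$\frac{U}{\left(2531 + 2548\right) \left(-4311 + 646\right)} = - \frac{1489}{\left(2531 + 2548\right) \left(-4311 + 646\right)} = - \frac{1489}{5079 \left(-3665\right)} = - \frac{1489}{-18614535} = \left(-1489\right) \left(- \frac{1}{18614535}\right) = \frac{1489}{18614535}$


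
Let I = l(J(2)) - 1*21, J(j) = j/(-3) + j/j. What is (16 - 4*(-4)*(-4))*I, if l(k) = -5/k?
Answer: 1728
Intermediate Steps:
J(j) = 1 - j/3 (J(j) = j*(-⅓) + 1 = -j/3 + 1 = 1 - j/3)
I = -36 (I = -5/(1 - ⅓*2) - 1*21 = -5/(1 - ⅔) - 21 = -5/⅓ - 21 = -5*3 - 21 = -15 - 21 = -36)
(16 - 4*(-4)*(-4))*I = (16 - 4*(-4)*(-4))*(-36) = (16 + 16*(-4))*(-36) = (16 - 64)*(-36) = -48*(-36) = 1728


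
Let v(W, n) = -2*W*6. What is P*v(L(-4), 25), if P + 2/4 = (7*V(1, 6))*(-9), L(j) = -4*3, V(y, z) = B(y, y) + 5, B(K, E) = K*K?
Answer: -54504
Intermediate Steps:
B(K, E) = K²
V(y, z) = 5 + y² (V(y, z) = y² + 5 = 5 + y²)
L(j) = -12
v(W, n) = -12*W
P = -757/2 (P = -½ + (7*(5 + 1²))*(-9) = -½ + (7*(5 + 1))*(-9) = -½ + (7*6)*(-9) = -½ + 42*(-9) = -½ - 378 = -757/2 ≈ -378.50)
P*v(L(-4), 25) = -(-4542)*(-12) = -757/2*144 = -54504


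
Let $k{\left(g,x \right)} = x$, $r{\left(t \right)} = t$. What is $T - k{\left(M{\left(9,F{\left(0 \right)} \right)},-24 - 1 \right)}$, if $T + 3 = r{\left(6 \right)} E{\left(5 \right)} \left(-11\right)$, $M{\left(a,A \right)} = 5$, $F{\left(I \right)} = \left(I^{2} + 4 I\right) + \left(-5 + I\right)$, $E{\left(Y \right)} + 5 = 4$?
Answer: $88$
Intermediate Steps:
$E{\left(Y \right)} = -1$ ($E{\left(Y \right)} = -5 + 4 = -1$)
$F{\left(I \right)} = -5 + I^{2} + 5 I$
$T = 63$ ($T = -3 + 6 \left(-1\right) \left(-11\right) = -3 - -66 = -3 + 66 = 63$)
$T - k{\left(M{\left(9,F{\left(0 \right)} \right)},-24 - 1 \right)} = 63 - \left(-24 - 1\right) = 63 - -25 = 63 + 25 = 88$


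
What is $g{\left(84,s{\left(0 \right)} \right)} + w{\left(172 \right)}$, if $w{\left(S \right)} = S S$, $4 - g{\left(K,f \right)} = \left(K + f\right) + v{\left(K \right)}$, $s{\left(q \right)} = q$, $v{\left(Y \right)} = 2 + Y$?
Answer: $29418$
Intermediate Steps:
$g{\left(K,f \right)} = 2 - f - 2 K$ ($g{\left(K,f \right)} = 4 - \left(\left(K + f\right) + \left(2 + K\right)\right) = 4 - \left(2 + f + 2 K\right) = 2 - f - 2 K$)
$w{\left(S \right)} = S^{2}$
$g{\left(84,s{\left(0 \right)} \right)} + w{\left(172 \right)} = \left(2 - 0 - 168\right) + 172^{2} = \left(2 + 0 - 168\right) + 29584 = -166 + 29584 = 29418$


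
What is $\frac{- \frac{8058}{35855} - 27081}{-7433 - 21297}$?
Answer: $\frac{4393653}{4661150} \approx 0.94261$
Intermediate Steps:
$\frac{- \frac{8058}{35855} - 27081}{-7433 - 21297} = \frac{\left(-8058\right) \frac{1}{35855} - 27081}{-28730} = \left(- \frac{8058}{35855} - 27081\right) \left(- \frac{1}{28730}\right) = \left(- \frac{970997313}{35855}\right) \left(- \frac{1}{28730}\right) = \frac{4393653}{4661150}$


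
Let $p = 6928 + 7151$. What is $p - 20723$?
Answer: $-6644$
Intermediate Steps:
$p = 14079$
$p - 20723 = 14079 - 20723 = -6644$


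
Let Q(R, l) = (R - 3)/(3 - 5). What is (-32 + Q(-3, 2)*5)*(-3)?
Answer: 51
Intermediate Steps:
Q(R, l) = 3/2 - R/2 (Q(R, l) = (-3 + R)/(-2) = (-3 + R)*(-½) = 3/2 - R/2)
(-32 + Q(-3, 2)*5)*(-3) = (-32 + (3/2 - ½*(-3))*5)*(-3) = (-32 + (3/2 + 3/2)*5)*(-3) = (-32 + 3*5)*(-3) = (-32 + 15)*(-3) = -17*(-3) = 51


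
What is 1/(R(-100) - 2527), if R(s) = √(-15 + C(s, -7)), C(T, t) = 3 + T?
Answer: -361/912263 - 4*I*√7/6385841 ≈ -0.00039572 - 1.6573e-6*I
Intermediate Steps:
R(s) = √(-12 + s) (R(s) = √(-15 + (3 + s)) = √(-12 + s))
1/(R(-100) - 2527) = 1/(√(-12 - 100) - 2527) = 1/(√(-112) - 2527) = 1/(4*I*√7 - 2527) = 1/(-2527 + 4*I*√7)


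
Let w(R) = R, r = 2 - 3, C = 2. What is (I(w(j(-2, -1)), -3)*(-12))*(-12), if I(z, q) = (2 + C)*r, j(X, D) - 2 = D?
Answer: -576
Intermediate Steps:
j(X, D) = 2 + D
r = -1
I(z, q) = -4 (I(z, q) = (2 + 2)*(-1) = 4*(-1) = -4)
(I(w(j(-2, -1)), -3)*(-12))*(-12) = -4*(-12)*(-12) = 48*(-12) = -576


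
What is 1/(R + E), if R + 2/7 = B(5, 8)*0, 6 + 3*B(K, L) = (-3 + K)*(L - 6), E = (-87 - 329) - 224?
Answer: -7/4482 ≈ -0.0015618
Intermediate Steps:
E = -640 (E = -416 - 224 = -640)
B(K, L) = -2 + (-6 + L)*(-3 + K)/3 (B(K, L) = -2 + ((-3 + K)*(L - 6))/3 = -2 + ((-3 + K)*(-6 + L))/3 = -2 + ((-6 + L)*(-3 + K))/3 = -2 + (-6 + L)*(-3 + K)/3)
R = -2/7 (R = -2/7 + (4 - 1*8 - 2*5 + (1/3)*5*8)*0 = -2/7 + (4 - 8 - 10 + 40/3)*0 = -2/7 - 2/3*0 = -2/7 + 0 = -2/7 ≈ -0.28571)
1/(R + E) = 1/(-2/7 - 640) = 1/(-4482/7) = -7/4482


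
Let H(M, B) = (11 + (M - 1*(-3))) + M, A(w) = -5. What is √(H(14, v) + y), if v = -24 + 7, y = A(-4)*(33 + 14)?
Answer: I*√193 ≈ 13.892*I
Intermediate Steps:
y = -235 (y = -5*(33 + 14) = -5*47 = -235)
v = -17
H(M, B) = 14 + 2*M (H(M, B) = (11 + (M + 3)) + M = (11 + (3 + M)) + M = (14 + M) + M = 14 + 2*M)
√(H(14, v) + y) = √((14 + 2*14) - 235) = √((14 + 28) - 235) = √(42 - 235) = √(-193) = I*√193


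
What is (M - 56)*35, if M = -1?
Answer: -1995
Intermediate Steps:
(M - 56)*35 = (-1 - 56)*35 = -57*35 = -1995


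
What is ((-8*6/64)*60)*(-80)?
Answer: 3600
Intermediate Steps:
((-8*6/64)*60)*(-80) = (-48*1/64*60)*(-80) = -¾*60*(-80) = -45*(-80) = 3600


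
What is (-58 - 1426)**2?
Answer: 2202256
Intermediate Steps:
(-58 - 1426)**2 = (-1484)**2 = 2202256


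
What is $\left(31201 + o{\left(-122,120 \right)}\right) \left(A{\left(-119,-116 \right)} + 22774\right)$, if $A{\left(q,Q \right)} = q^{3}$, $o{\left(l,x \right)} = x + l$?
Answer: $-51864749615$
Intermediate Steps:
$o{\left(l,x \right)} = l + x$
$\left(31201 + o{\left(-122,120 \right)}\right) \left(A{\left(-119,-116 \right)} + 22774\right) = \left(31201 + \left(-122 + 120\right)\right) \left(\left(-119\right)^{3} + 22774\right) = \left(31201 - 2\right) \left(-1685159 + 22774\right) = 31199 \left(-1662385\right) = -51864749615$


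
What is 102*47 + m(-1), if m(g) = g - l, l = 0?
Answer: 4793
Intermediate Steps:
m(g) = g (m(g) = g - 1*0 = g + 0 = g)
102*47 + m(-1) = 102*47 - 1 = 4794 - 1 = 4793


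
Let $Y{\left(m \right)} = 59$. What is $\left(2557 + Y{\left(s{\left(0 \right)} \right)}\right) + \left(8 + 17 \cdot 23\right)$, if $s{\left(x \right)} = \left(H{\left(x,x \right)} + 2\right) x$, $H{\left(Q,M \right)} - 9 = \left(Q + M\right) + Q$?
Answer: $3015$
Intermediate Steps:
$H{\left(Q,M \right)} = 9 + M + 2 Q$ ($H{\left(Q,M \right)} = 9 + \left(\left(Q + M\right) + Q\right) = 9 + \left(\left(M + Q\right) + Q\right) = 9 + \left(M + 2 Q\right) = 9 + M + 2 Q$)
$s{\left(x \right)} = x \left(11 + 3 x\right)$ ($s{\left(x \right)} = \left(\left(9 + x + 2 x\right) + 2\right) x = \left(\left(9 + 3 x\right) + 2\right) x = \left(11 + 3 x\right) x = x \left(11 + 3 x\right)$)
$\left(2557 + Y{\left(s{\left(0 \right)} \right)}\right) + \left(8 + 17 \cdot 23\right) = \left(2557 + 59\right) + \left(8 + 17 \cdot 23\right) = 2616 + \left(8 + 391\right) = 2616 + 399 = 3015$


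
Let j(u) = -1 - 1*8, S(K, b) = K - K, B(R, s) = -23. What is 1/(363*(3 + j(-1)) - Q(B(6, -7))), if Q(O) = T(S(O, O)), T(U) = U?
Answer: -1/2178 ≈ -0.00045914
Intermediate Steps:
S(K, b) = 0
Q(O) = 0
j(u) = -9 (j(u) = -1 - 8 = -9)
1/(363*(3 + j(-1)) - Q(B(6, -7))) = 1/(363*(3 - 9) - 1*0) = 1/(363*(-6) + 0) = 1/(-2178 + 0) = 1/(-2178) = -1/2178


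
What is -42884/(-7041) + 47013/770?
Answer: 364039213/5421570 ≈ 67.146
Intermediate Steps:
-42884/(-7041) + 47013/770 = -42884*(-1/7041) + 47013*(1/770) = 42884/7041 + 47013/770 = 364039213/5421570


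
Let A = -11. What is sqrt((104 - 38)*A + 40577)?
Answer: sqrt(39851) ≈ 199.63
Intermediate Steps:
sqrt((104 - 38)*A + 40577) = sqrt((104 - 38)*(-11) + 40577) = sqrt(66*(-11) + 40577) = sqrt(-726 + 40577) = sqrt(39851)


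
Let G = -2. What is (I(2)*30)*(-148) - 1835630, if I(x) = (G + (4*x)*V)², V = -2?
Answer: -3274190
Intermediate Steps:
I(x) = (-2 - 8*x)² (I(x) = (-2 + (4*x)*(-2))² = (-2 - 8*x)²)
(I(2)*30)*(-148) - 1835630 = ((4*(1 + 4*2)²)*30)*(-148) - 1835630 = ((4*(1 + 8)²)*30)*(-148) - 1835630 = ((4*9²)*30)*(-148) - 1835630 = ((4*81)*30)*(-148) - 1835630 = (324*30)*(-148) - 1835630 = 9720*(-148) - 1835630 = -1438560 - 1835630 = -3274190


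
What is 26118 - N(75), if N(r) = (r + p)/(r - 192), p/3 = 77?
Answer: 339568/13 ≈ 26121.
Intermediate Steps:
p = 231 (p = 3*77 = 231)
N(r) = (231 + r)/(-192 + r) (N(r) = (r + 231)/(r - 192) = (231 + r)/(-192 + r))
26118 - N(75) = 26118 - (231 + 75)/(-192 + 75) = 26118 - 306/(-117) = 26118 - (-1)*306/117 = 26118 - 1*(-34/13) = 26118 + 34/13 = 339568/13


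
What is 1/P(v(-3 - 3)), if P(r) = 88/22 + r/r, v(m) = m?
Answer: 1/5 ≈ 0.20000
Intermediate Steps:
P(r) = 5 (P(r) = 88*(1/22) + 1 = 4 + 1 = 5)
1/P(v(-3 - 3)) = 1/5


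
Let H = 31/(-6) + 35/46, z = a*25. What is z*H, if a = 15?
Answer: -38000/23 ≈ -1652.2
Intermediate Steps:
z = 375 (z = 15*25 = 375)
H = -304/69 (H = 31*(-1/6) + 35*(1/46) = -31/6 + 35/46 = -304/69 ≈ -4.4058)
z*H = 375*(-304/69) = -38000/23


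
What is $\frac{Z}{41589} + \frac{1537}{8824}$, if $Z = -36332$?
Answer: $- \frac{256671275}{366981336} \approx -0.69941$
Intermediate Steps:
$\frac{Z}{41589} + \frac{1537}{8824} = - \frac{36332}{41589} + \frac{1537}{8824} = - \frac{256671275}{366981336}$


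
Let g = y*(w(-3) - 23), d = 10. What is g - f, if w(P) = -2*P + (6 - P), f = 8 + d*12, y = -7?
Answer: -72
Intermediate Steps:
f = 128 (f = 8 + 10*12 = 8 + 120 = 128)
w(P) = 6 - 3*P
g = 56 (g = -7*((6 - 3*(-3)) - 23) = -7*((6 + 9) - 23) = -7*(15 - 23) = -7*(-8) = 56)
g - f = 56 - 1*128 = 56 - 128 = -72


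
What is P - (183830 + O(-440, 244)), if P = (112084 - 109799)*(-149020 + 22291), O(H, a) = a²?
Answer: -289819131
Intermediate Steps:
P = -289575765 (P = 2285*(-126729) = -289575765)
P - (183830 + O(-440, 244)) = -289575765 - (183830 + 244²) = -289575765 - (183830 + 59536) = -289575765 - 1*243366 = -289575765 - 243366 = -289819131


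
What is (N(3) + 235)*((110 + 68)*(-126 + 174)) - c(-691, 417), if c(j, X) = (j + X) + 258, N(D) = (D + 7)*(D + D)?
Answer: 2520496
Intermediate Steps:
N(D) = 2*D*(7 + D) (N(D) = (7 + D)*(2*D) = 2*D*(7 + D))
c(j, X) = 258 + X + j (c(j, X) = (X + j) + 258 = 258 + X + j)
(N(3) + 235)*((110 + 68)*(-126 + 174)) - c(-691, 417) = (2*3*(7 + 3) + 235)*((110 + 68)*(-126 + 174)) - (258 + 417 - 691) = (2*3*10 + 235)*(178*48) - 1*(-16) = (60 + 235)*8544 + 16 = 295*8544 + 16 = 2520480 + 16 = 2520496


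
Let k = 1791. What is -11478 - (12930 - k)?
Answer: -22617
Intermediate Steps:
-11478 - (12930 - k) = -11478 - (12930 - 1*1791) = -11478 - (12930 - 1791) = -11478 - 1*11139 = -11478 - 11139 = -22617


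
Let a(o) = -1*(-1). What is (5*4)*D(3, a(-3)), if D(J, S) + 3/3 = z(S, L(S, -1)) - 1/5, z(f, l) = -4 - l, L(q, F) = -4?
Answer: -24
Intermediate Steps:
a(o) = 1
D(J, S) = -6/5 (D(J, S) = -1 + ((-4 - 1*(-4)) - 1/5) = -1 + ((-4 + 4) - 1/5) = -1 + (0 - 1*⅕) = -1 + (0 - ⅕) = -1 - ⅕ = -6/5)
(5*4)*D(3, a(-3)) = (5*4)*(-6/5) = 20*(-6/5) = -24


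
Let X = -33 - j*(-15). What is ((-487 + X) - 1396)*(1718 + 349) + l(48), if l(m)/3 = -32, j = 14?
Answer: -3526398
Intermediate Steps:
l(m) = -96 (l(m) = 3*(-32) = -96)
X = 177 (X = -33 - 14*(-15) = -33 - 1*(-210) = -33 + 210 = 177)
((-487 + X) - 1396)*(1718 + 349) + l(48) = ((-487 + 177) - 1396)*(1718 + 349) - 96 = (-310 - 1396)*2067 - 96 = -1706*2067 - 96 = -3526302 - 96 = -3526398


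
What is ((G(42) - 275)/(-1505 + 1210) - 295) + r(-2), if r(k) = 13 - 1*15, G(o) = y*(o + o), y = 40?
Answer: -18140/59 ≈ -307.46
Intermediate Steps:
G(o) = 80*o (G(o) = 40*(o + o) = 40*(2*o) = 80*o)
r(k) = -2 (r(k) = 13 - 15 = -2)
((G(42) - 275)/(-1505 + 1210) - 295) + r(-2) = ((80*42 - 275)/(-1505 + 1210) - 295) - 2 = ((3360 - 275)/(-295) - 295) - 2 = (3085*(-1/295) - 295) - 2 = (-617/59 - 295) - 2 = -18022/59 - 2 = -18140/59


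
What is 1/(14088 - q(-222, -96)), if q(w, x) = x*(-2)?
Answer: 1/13896 ≈ 7.1963e-5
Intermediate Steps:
q(w, x) = -2*x
1/(14088 - q(-222, -96)) = 1/(14088 - (-2)*(-96)) = 1/(14088 - 1*192) = 1/(14088 - 192) = 1/13896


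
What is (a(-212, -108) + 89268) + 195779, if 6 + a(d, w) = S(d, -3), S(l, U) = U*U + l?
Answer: 284838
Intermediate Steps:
S(l, U) = l + U² (S(l, U) = U² + l = l + U²)
a(d, w) = 3 + d (a(d, w) = -6 + (d + (-3)²) = -6 + (d + 9) = -6 + (9 + d) = 3 + d)
(a(-212, -108) + 89268) + 195779 = ((3 - 212) + 89268) + 195779 = (-209 + 89268) + 195779 = 89059 + 195779 = 284838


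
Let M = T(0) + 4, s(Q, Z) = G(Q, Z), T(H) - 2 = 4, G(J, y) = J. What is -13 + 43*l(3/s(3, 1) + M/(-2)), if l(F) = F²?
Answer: 675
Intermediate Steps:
T(H) = 6 (T(H) = 2 + 4 = 6)
s(Q, Z) = Q
M = 10 (M = 6 + 4 = 10)
-13 + 43*l(3/s(3, 1) + M/(-2)) = -13 + 43*(3/3 + 10/(-2))² = -13 + 43*(3*(⅓) + 10*(-½))² = -13 + 43*(1 - 5)² = -13 + 43*(-4)² = -13 + 43*16 = -13 + 688 = 675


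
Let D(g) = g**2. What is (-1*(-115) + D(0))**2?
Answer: 13225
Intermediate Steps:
(-1*(-115) + D(0))**2 = (-1*(-115) + 0**2)**2 = (115 + 0)**2 = 115**2 = 13225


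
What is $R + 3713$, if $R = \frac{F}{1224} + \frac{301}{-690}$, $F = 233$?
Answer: $\frac{522607271}{140760} \approx 3712.8$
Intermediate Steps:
$R = - \frac{34609}{140760}$ ($R = \frac{233}{1224} + \frac{301}{-690} = 233 \cdot \frac{1}{1224} + 301 \left(- \frac{1}{690}\right) = \frac{233}{1224} - \frac{301}{690} = - \frac{34609}{140760} \approx -0.24587$)
$R + 3713 = - \frac{34609}{140760} + 3713 = \frac{522607271}{140760}$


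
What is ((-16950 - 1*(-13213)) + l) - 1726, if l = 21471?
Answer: 16008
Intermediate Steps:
((-16950 - 1*(-13213)) + l) - 1726 = ((-16950 - 1*(-13213)) + 21471) - 1726 = ((-16950 + 13213) + 21471) - 1726 = (-3737 + 21471) - 1726 = 17734 - 1726 = 16008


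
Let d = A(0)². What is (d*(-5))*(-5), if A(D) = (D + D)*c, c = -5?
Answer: 0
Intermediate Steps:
A(D) = -10*D (A(D) = (D + D)*(-5) = (2*D)*(-5) = -10*D)
d = 0 (d = (-10*0)² = 0² = 0)
(d*(-5))*(-5) = (0*(-5))*(-5) = 0*(-5) = 0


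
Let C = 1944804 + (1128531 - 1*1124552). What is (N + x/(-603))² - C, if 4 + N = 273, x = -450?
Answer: -8421453558/4489 ≈ -1.8760e+6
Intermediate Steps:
N = 269 (N = -4 + 273 = 269)
C = 1948783 (C = 1944804 + (1128531 - 1124552) = 1944804 + 3979 = 1948783)
(N + x/(-603))² - C = (269 - 450/(-603))² - 1*1948783 = (269 - 450*(-1/603))² - 1948783 = (269 + 50/67)² - 1948783 = (18073/67)² - 1948783 = 326633329/4489 - 1948783 = -8421453558/4489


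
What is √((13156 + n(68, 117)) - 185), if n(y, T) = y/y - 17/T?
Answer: √19730191/39 ≈ 113.89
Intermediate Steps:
n(y, T) = 1 - 17/T
√((13156 + n(68, 117)) - 185) = √((13156 + (-17 + 117)/117) - 185) = √((13156 + (1/117)*100) - 185) = √((13156 + 100/117) - 185) = √(1539352/117 - 185) = √(1517707/117) = √19730191/39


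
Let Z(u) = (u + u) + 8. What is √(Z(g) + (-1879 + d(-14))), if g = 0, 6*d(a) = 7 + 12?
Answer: I*√67242/6 ≈ 43.218*I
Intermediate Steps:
d(a) = 19/6 (d(a) = (7 + 12)/6 = (⅙)*19 = 19/6)
Z(u) = 8 + 2*u (Z(u) = 2*u + 8 = 8 + 2*u)
√(Z(g) + (-1879 + d(-14))) = √((8 + 2*0) + (-1879 + 19/6)) = √((8 + 0) - 11255/6) = √(8 - 11255/6) = √(-11207/6) = I*√67242/6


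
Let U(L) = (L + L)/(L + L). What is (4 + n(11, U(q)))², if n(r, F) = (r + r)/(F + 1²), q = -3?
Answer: 225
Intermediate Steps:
U(L) = 1 (U(L) = (2*L)/((2*L)) = (2*L)*(1/(2*L)) = 1)
n(r, F) = 2*r/(1 + F) (n(r, F) = (2*r)/(F + 1) = (2*r)/(1 + F) = 2*r/(1 + F))
(4 + n(11, U(q)))² = (4 + 2*11/(1 + 1))² = (4 + 2*11/2)² = (4 + 2*11*(½))² = (4 + 11)² = 15² = 225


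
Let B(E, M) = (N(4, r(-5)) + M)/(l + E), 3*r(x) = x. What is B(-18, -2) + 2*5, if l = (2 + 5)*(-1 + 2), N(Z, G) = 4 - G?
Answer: 29/3 ≈ 9.6667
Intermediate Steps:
r(x) = x/3
l = 7 (l = 7*1 = 7)
B(E, M) = (17/3 + M)/(7 + E) (B(E, M) = ((4 - (-5)/3) + M)/(7 + E) = ((4 - 1*(-5/3)) + M)/(7 + E) = ((4 + 5/3) + M)/(7 + E) = (17/3 + M)/(7 + E))
B(-18, -2) + 2*5 = (17/3 - 2)/(7 - 18) + 2*5 = (11/3)/(-11) + 10 = -1/11*11/3 + 10 = -⅓ + 10 = 29/3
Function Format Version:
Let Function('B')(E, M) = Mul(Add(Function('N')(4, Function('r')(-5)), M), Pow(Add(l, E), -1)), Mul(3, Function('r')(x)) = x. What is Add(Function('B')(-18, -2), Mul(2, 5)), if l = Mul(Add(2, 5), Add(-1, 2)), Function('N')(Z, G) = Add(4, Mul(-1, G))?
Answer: Rational(29, 3) ≈ 9.6667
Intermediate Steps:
Function('r')(x) = Mul(Rational(1, 3), x)
l = 7 (l = Mul(7, 1) = 7)
Function('B')(E, M) = Mul(Pow(Add(7, E), -1), Add(Rational(17, 3), M)) (Function('B')(E, M) = Mul(Add(Add(4, Mul(-1, Mul(Rational(1, 3), -5))), M), Pow(Add(7, E), -1)) = Mul(Add(Add(4, Mul(-1, Rational(-5, 3))), M), Pow(Add(7, E), -1)) = Mul(Add(Add(4, Rational(5, 3)), M), Pow(Add(7, E), -1)) = Mul(Add(Rational(17, 3), M), Pow(Add(7, E), -1)) = Mul(Pow(Add(7, E), -1), Add(Rational(17, 3), M)))
Add(Function('B')(-18, -2), Mul(2, 5)) = Add(Mul(Pow(Add(7, -18), -1), Add(Rational(17, 3), -2)), Mul(2, 5)) = Add(Mul(Pow(-11, -1), Rational(11, 3)), 10) = Add(Mul(Rational(-1, 11), Rational(11, 3)), 10) = Add(Rational(-1, 3), 10) = Rational(29, 3)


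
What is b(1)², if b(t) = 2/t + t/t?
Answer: 9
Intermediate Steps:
b(t) = 1 + 2/t (b(t) = 2/t + 1 = 1 + 2/t)
b(1)² = ((2 + 1)/1)² = (1*3)² = 3² = 9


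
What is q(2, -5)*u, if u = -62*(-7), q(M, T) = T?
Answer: -2170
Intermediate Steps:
u = 434
q(2, -5)*u = -5*434 = -2170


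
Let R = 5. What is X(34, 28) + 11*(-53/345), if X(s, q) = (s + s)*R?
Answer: 116717/345 ≈ 338.31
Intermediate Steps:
X(s, q) = 10*s (X(s, q) = (s + s)*5 = (2*s)*5 = 10*s)
X(34, 28) + 11*(-53/345) = 10*34 + 11*(-53/345) = 340 + 11*(-53*1/345) = 340 + 11*(-53/345) = 340 - 583/345 = 116717/345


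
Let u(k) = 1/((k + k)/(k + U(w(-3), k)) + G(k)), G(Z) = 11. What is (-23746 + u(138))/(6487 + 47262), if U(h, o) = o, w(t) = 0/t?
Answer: -284951/644988 ≈ -0.44179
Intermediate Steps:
w(t) = 0
u(k) = 1/12 (u(k) = 1/((k + k)/(k + k) + 11) = 1/((2*k)/((2*k)) + 11) = 1/((2*k)*(1/(2*k)) + 11) = 1/(1 + 11) = 1/12)
(-23746 + u(138))/(6487 + 47262) = (-23746 + 1/12)/(6487 + 47262) = -284951/12/53749 = -284951/12*1/53749 = -284951/644988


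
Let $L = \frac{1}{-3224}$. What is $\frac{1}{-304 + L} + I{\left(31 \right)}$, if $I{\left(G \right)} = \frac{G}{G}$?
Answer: $\frac{976873}{980097} \approx 0.99671$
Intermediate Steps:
$I{\left(G \right)} = 1$
$L = - \frac{1}{3224} \approx -0.00031017$
$\frac{1}{-304 + L} + I{\left(31 \right)} = \frac{1}{-304 - \frac{1}{3224}} + 1 = \frac{1}{- \frac{980097}{3224}} + 1 = - \frac{3224}{980097} + 1 = \frac{976873}{980097}$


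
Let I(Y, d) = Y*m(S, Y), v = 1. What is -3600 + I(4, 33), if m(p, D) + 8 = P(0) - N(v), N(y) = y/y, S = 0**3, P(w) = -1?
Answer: -3640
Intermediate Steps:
S = 0
N(y) = 1
m(p, D) = -10 (m(p, D) = -8 + (-1 - 1*1) = -8 + (-1 - 1) = -8 - 2 = -10)
I(Y, d) = -10*Y (I(Y, d) = Y*(-10) = -10*Y)
-3600 + I(4, 33) = -3600 - 10*4 = -3600 - 40 = -3640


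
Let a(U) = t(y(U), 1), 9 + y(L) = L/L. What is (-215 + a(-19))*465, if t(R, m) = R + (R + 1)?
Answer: -106950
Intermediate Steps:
y(L) = -8 (y(L) = -9 + L/L = -9 + 1 = -8)
t(R, m) = 1 + 2*R (t(R, m) = R + (1 + R) = 1 + 2*R)
a(U) = -15 (a(U) = 1 + 2*(-8) = 1 - 16 = -15)
(-215 + a(-19))*465 = (-215 - 15)*465 = -230*465 = -106950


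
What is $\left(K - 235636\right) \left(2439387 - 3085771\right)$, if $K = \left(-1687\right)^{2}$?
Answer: $-1687277485872$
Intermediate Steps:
$K = 2845969$
$\left(K - 235636\right) \left(2439387 - 3085771\right) = \left(2845969 - 235636\right) \left(2439387 - 3085771\right) = 2610333 \left(-646384\right) = -1687277485872$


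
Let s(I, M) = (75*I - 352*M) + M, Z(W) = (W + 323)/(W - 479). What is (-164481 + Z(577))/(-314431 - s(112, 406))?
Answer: 8059119/8835925 ≈ 0.91209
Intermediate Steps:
Z(W) = (323 + W)/(-479 + W)
s(I, M) = -351*M + 75*I (s(I, M) = (-352*M + 75*I) + M = -351*M + 75*I)
(-164481 + Z(577))/(-314431 - s(112, 406)) = (-164481 + (323 + 577)/(-479 + 577))/(-314431 - (-351*406 + 75*112)) = (-164481 + 900/98)/(-314431 - (-142506 + 8400)) = (-164481 + (1/98)*900)/(-314431 - 1*(-134106)) = (-164481 + 450/49)/(-314431 + 134106) = -8059119/49/(-180325) = -8059119/49*(-1/180325) = 8059119/8835925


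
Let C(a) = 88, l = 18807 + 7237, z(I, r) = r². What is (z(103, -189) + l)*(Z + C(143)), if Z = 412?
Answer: 30882500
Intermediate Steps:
l = 26044
(z(103, -189) + l)*(Z + C(143)) = ((-189)² + 26044)*(412 + 88) = (35721 + 26044)*500 = 61765*500 = 30882500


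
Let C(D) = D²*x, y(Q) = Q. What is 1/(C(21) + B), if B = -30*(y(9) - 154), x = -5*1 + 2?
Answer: 1/3027 ≈ 0.00033036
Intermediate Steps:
x = -3 (x = -5 + 2 = -3)
C(D) = -3*D² (C(D) = D²*(-3) = -3*D²)
B = 4350 (B = -30*(9 - 154) = -30*(-145) = 4350)
1/(C(21) + B) = 1/(-3*21² + 4350) = 1/(-3*441 + 4350) = 1/(-1323 + 4350) = 1/3027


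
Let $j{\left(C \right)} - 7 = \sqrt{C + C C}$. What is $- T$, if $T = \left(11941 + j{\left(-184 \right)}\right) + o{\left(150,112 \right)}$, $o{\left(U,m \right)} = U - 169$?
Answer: $-11929 - 2 \sqrt{8418} \approx -12113.0$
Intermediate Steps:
$o{\left(U,m \right)} = -169 + U$
$j{\left(C \right)} = 7 + \sqrt{C + C^{2}}$ ($j{\left(C \right)} = 7 + \sqrt{C + C C} = 7 + \sqrt{C + C^{2}}$)
$T = 11929 + 2 \sqrt{8418}$ ($T = \left(11941 + \left(7 + \sqrt{- 184 \left(1 - 184\right)}\right)\right) + \left(-169 + 150\right) = \left(11941 + \left(7 + \sqrt{\left(-184\right) \left(-183\right)}\right)\right) - 19 = \left(11941 + \left(7 + \sqrt{33672}\right)\right) - 19 = \left(11941 + \left(7 + 2 \sqrt{8418}\right)\right) - 19 = \left(11948 + 2 \sqrt{8418}\right) - 19 = 11929 + 2 \sqrt{8418} \approx 12113.0$)
$- T = - (11929 + 2 \sqrt{8418}) = -11929 - 2 \sqrt{8418}$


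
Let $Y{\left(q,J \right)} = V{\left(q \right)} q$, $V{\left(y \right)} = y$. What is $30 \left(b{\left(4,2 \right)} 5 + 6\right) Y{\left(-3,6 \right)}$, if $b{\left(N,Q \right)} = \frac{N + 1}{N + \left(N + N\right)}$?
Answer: $\frac{4365}{2} \approx 2182.5$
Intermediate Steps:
$b{\left(N,Q \right)} = \frac{1 + N}{3 N}$ ($b{\left(N,Q \right)} = \frac{1 + N}{N + 2 N} = \frac{1 + N}{3 N}$)
$Y{\left(q,J \right)} = q^{2}$ ($Y{\left(q,J \right)} = q q = q^{2}$)
$30 \left(b{\left(4,2 \right)} 5 + 6\right) Y{\left(-3,6 \right)} = 30 \left(\frac{1 + 4}{3 \cdot 4} \cdot 5 + 6\right) \left(-3\right)^{2} = 30 \left(\frac{1}{3} \cdot \frac{1}{4} \cdot 5 \cdot 5 + 6\right) 9 = 30 \left(\frac{5}{12} \cdot 5 + 6\right) 9 = 30 \left(\frac{25}{12} + 6\right) 9 = 30 \cdot \frac{97}{12} \cdot 9 = \frac{485}{2} \cdot 9 = \frac{4365}{2}$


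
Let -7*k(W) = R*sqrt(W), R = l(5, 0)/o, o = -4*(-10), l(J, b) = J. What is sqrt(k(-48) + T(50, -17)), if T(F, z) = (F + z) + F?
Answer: sqrt(16268 - 14*I*sqrt(3))/14 ≈ 9.1104 - 0.0067899*I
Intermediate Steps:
o = 40
T(F, z) = z + 2*F
R = 1/8 (R = 5/40 = 5*(1/40) = 1/8 ≈ 0.12500)
k(W) = -sqrt(W)/56
sqrt(k(-48) + T(50, -17)) = sqrt(-I*sqrt(3)/14 + (-17 + 2*50)) = sqrt(-I*sqrt(3)/14 + (-17 + 100)) = sqrt(-I*sqrt(3)/14 + 83) = sqrt(83 - I*sqrt(3)/14)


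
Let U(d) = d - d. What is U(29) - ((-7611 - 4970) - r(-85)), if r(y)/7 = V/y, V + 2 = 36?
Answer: 62891/5 ≈ 12578.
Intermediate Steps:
V = 34 (V = -2 + 36 = 34)
r(y) = 238/y (r(y) = 7*(34/y) = 238/y)
U(d) = 0
U(29) - ((-7611 - 4970) - r(-85)) = 0 - ((-7611 - 4970) - 238/(-85)) = 0 - (-12581 - 238*(-1)/85) = 0 - (-12581 - 1*(-14/5)) = 0 - (-12581 + 14/5) = 0 - 1*(-62891/5) = 0 + 62891/5 = 62891/5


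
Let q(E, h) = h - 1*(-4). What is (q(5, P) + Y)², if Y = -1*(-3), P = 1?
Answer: 64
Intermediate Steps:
Y = 3
q(E, h) = 4 + h (q(E, h) = h + 4 = 4 + h)
(q(5, P) + Y)² = ((4 + 1) + 3)² = (5 + 3)² = 8² = 64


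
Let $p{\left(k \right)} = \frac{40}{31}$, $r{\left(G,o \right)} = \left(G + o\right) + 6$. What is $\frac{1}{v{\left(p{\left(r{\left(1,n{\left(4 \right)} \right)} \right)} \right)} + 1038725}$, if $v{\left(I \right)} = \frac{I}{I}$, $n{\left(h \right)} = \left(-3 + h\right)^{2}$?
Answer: $\frac{1}{1038726} \approx 9.6272 \cdot 10^{-7}$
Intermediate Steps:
$r{\left(G,o \right)} = 6 + G + o$
$p{\left(k \right)} = \frac{40}{31}$ ($p{\left(k \right)} = 40 \cdot \frac{1}{31} = \frac{40}{31}$)
$v{\left(I \right)} = 1$
$\frac{1}{v{\left(p{\left(r{\left(1,n{\left(4 \right)} \right)} \right)} \right)} + 1038725} = \frac{1}{1 + 1038725} = \frac{1}{1038726}$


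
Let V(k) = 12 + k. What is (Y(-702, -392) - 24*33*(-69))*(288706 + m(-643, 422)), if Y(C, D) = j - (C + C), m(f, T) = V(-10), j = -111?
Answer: 16150614228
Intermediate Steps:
m(f, T) = 2 (m(f, T) = 12 - 10 = 2)
Y(C, D) = -111 - 2*C (Y(C, D) = -111 - (C + C) = -111 - 2*C)
(Y(-702, -392) - 24*33*(-69))*(288706 + m(-643, 422)) = ((-111 - 2*(-702)) - 24*33*(-69))*(288706 + 2) = ((-111 + 1404) - 792*(-69))*288708 = (1293 + 54648)*288708 = 55941*288708 = 16150614228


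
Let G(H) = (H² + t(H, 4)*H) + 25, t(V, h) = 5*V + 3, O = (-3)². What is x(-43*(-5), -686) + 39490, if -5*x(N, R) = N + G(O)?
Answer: 196697/5 ≈ 39339.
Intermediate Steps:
O = 9
t(V, h) = 3 + 5*V
G(H) = 25 + H² + H*(3 + 5*H) (G(H) = (H² + (3 + 5*H)*H) + 25 = (H² + H*(3 + 5*H)) + 25 = 25 + H² + H*(3 + 5*H))
x(N, R) = -538/5 - N/5 (x(N, R) = -(N + (25 + 3*9 + 6*9²))/5 = -(N + (25 + 27 + 6*81))/5 = -(N + (25 + 27 + 486))/5 = -(N + 538)/5 = -(538 + N)/5 = -538/5 - N/5)
x(-43*(-5), -686) + 39490 = (-538/5 - (-43)*(-5)/5) + 39490 = (-538/5 - ⅕*215) + 39490 = (-538/5 - 43) + 39490 = -753/5 + 39490 = 196697/5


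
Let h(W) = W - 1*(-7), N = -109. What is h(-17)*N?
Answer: 1090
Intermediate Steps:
h(W) = 7 + W (h(W) = W + 7 = 7 + W)
h(-17)*N = (7 - 17)*(-109) = -10*(-109) = 1090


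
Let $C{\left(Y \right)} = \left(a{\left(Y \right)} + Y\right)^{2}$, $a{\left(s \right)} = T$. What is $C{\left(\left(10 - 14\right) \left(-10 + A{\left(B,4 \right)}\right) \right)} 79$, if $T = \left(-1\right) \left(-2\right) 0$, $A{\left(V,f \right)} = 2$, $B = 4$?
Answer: $80896$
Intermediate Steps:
$T = 0$ ($T = 2 \cdot 0 = 0$)
$a{\left(s \right)} = 0$
$C{\left(Y \right)} = Y^{2}$ ($C{\left(Y \right)} = \left(0 + Y\right)^{2} = Y^{2}$)
$C{\left(\left(10 - 14\right) \left(-10 + A{\left(B,4 \right)}\right) \right)} 79 = \left(\left(10 - 14\right) \left(-10 + 2\right)\right)^{2} \cdot 79 = \left(\left(-4\right) \left(-8\right)\right)^{2} \cdot 79 = 32^{2} \cdot 79 = 1024 \cdot 79 = 80896$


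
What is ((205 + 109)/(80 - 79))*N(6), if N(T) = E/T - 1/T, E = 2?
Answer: 157/3 ≈ 52.333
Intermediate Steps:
N(T) = 1/T (N(T) = 2/T - 1/T = 1/T)
((205 + 109)/(80 - 79))*N(6) = ((205 + 109)/(80 - 79))/6 = (314/1)*(⅙) = (314*1)*(⅙) = 314*(⅙) = 157/3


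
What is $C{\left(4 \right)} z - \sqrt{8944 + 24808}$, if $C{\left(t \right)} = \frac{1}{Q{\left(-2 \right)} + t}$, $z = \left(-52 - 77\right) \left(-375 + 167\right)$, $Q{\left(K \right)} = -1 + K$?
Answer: $26832 - 2 \sqrt{8438} \approx 26648.0$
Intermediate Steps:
$z = 26832$ ($z = \left(-129\right) \left(-208\right) = 26832$)
$C{\left(t \right)} = \frac{1}{-3 + t}$ ($C{\left(t \right)} = \frac{1}{\left(-1 - 2\right) + t} = \frac{1}{-3 + t}$)
$C{\left(4 \right)} z - \sqrt{8944 + 24808} = \frac{1}{-3 + 4} \cdot 26832 - \sqrt{8944 + 24808} = 1^{-1} \cdot 26832 - \sqrt{33752} = 1 \cdot 26832 - 2 \sqrt{8438} = 26832 - 2 \sqrt{8438}$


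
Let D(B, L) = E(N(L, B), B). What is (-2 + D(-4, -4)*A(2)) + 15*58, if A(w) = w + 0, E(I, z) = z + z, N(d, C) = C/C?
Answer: 852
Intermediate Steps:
N(d, C) = 1
E(I, z) = 2*z
D(B, L) = 2*B
A(w) = w
(-2 + D(-4, -4)*A(2)) + 15*58 = (-2 + (2*(-4))*2) + 15*58 = (-2 - 8*2) + 870 = (-2 - 16) + 870 = -18 + 870 = 852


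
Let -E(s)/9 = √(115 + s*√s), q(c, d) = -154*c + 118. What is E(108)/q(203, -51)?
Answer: 9*√(115 + 648*√3)/31144 ≈ 0.010165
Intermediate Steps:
q(c, d) = 118 - 154*c
E(s) = -9*√(115 + s^(3/2)) (E(s) = -9*√(115 + s*√s) = -9*√(115 + s^(3/2)))
E(108)/q(203, -51) = (-9*√(115 + 108^(3/2)))/(118 - 154*203) = (-9*√(115 + 648*√3))/(118 - 31262) = -9*√(115 + 648*√3)/(-31144) = -9*√(115 + 648*√3)*(-1/31144) = 9*√(115 + 648*√3)/31144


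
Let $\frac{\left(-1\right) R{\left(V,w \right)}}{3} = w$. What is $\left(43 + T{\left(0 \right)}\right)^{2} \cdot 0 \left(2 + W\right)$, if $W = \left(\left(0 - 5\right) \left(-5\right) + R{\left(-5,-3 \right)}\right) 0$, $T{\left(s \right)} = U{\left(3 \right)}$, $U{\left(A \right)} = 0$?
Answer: $0$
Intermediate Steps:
$R{\left(V,w \right)} = - 3 w$
$T{\left(s \right)} = 0$
$W = 0$ ($W = \left(\left(0 - 5\right) \left(-5\right) - -9\right) 0 = \left(\left(0 - 5\right) \left(-5\right) + 9\right) 0 = \left(\left(-5\right) \left(-5\right) + 9\right) 0 = \left(25 + 9\right) 0 = 34 \cdot 0 = 0$)
$\left(43 + T{\left(0 \right)}\right)^{2} \cdot 0 \left(2 + W\right) = \left(43 + 0\right)^{2} \cdot 0 \left(2 + 0\right) = 43^{2} \cdot 0 \cdot 2 = 1849 \cdot 0 = 0$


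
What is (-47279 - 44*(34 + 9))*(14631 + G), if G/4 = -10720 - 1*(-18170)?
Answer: -2184716701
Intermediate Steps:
G = 29800 (G = 4*(-10720 - 1*(-18170)) = 4*(-10720 + 18170) = 4*7450 = 29800)
(-47279 - 44*(34 + 9))*(14631 + G) = (-47279 - 44*(34 + 9))*(14631 + 29800) = (-47279 - 44*43)*44431 = (-47279 - 1892)*44431 = -49171*44431 = -2184716701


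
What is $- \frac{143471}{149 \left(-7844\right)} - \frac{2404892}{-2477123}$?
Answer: $\frac{59738250345}{54625516396} \approx 1.0936$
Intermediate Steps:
$- \frac{143471}{149 \left(-7844\right)} - \frac{2404892}{-2477123} = - \frac{143471}{-1168756} - - \frac{2404892}{2477123} = \left(-143471\right) \left(- \frac{1}{1168756}\right) + \frac{2404892}{2477123} = \frac{2707}{22052} + \frac{2404892}{2477123} = \frac{59738250345}{54625516396}$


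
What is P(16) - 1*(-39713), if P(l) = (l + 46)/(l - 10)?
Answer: 119170/3 ≈ 39723.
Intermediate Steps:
P(l) = (46 + l)/(-10 + l)
P(16) - 1*(-39713) = (46 + 16)/(-10 + 16) - 1*(-39713) = 62/6 + 39713 = (1/6)*62 + 39713 = 31/3 + 39713 = 119170/3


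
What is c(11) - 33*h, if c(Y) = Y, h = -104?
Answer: 3443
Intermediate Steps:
c(11) - 33*h = 11 - 33*(-104) = 11 + 3432 = 3443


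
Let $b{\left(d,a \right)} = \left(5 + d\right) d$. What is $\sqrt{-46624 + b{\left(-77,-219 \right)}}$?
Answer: $2 i \sqrt{10270} \approx 202.68 i$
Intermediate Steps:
$b{\left(d,a \right)} = d \left(5 + d\right)$
$\sqrt{-46624 + b{\left(-77,-219 \right)}} = \sqrt{-46624 - 77 \left(5 - 77\right)} = \sqrt{-46624 - -5544} = \sqrt{-46624 + 5544} = \sqrt{-41080} = 2 i \sqrt{10270}$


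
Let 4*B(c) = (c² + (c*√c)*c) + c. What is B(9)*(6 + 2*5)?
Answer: 1332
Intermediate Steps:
B(c) = c/4 + c²/4 + c^(5/2)/4 (B(c) = ((c² + (c*√c)*c) + c)/4 = ((c² + c^(3/2)*c) + c)/4 = ((c² + c^(5/2)) + c)/4 = (c + c² + c^(5/2))/4 = c/4 + c²/4 + c^(5/2)/4)
B(9)*(6 + 2*5) = ((¼)*9 + (¼)*9² + 9^(5/2)/4)*(6 + 2*5) = (9/4 + (¼)*81 + (¼)*243)*(6 + 10) = (9/4 + 81/4 + 243/4)*16 = (333/4)*16 = 1332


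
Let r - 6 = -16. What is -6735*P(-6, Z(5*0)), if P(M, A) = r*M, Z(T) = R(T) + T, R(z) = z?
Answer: -404100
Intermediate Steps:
Z(T) = 2*T (Z(T) = T + T = 2*T)
r = -10 (r = 6 - 16 = -10)
P(M, A) = -10*M
-6735*P(-6, Z(5*0)) = -(-67350)*(-6) = -6735*60 = -404100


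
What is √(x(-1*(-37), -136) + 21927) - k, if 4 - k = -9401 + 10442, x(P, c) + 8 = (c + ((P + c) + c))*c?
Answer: 1037 + 5*√2895 ≈ 1306.0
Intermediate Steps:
x(P, c) = -8 + c*(P + 3*c) (x(P, c) = -8 + (c + ((P + c) + c))*c = -8 + (c + (P + 2*c))*c = -8 + (P + 3*c)*c = -8 + c*(P + 3*c))
k = -1037 (k = 4 - (-9401 + 10442) = 4 - 1*1041 = 4 - 1041 = -1037)
√(x(-1*(-37), -136) + 21927) - k = √((-8 + 3*(-136)² - 1*(-37)*(-136)) + 21927) - 1*(-1037) = √((-8 + 3*18496 + 37*(-136)) + 21927) + 1037 = √((-8 + 55488 - 5032) + 21927) + 1037 = √(50448 + 21927) + 1037 = √72375 + 1037 = 5*√2895 + 1037 = 1037 + 5*√2895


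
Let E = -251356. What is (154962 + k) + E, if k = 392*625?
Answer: 148606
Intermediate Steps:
k = 245000
(154962 + k) + E = (154962 + 245000) - 251356 = 399962 - 251356 = 148606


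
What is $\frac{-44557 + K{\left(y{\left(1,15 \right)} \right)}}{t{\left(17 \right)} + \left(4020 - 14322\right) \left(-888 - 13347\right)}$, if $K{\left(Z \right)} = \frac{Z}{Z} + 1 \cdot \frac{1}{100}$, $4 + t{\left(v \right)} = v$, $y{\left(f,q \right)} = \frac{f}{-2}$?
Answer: $- \frac{4455599}{14664898300} \approx -0.00030383$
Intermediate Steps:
$y{\left(f,q \right)} = - \frac{f}{2}$ ($y{\left(f,q \right)} = f \left(- \frac{1}{2}\right) = - \frac{f}{2}$)
$t{\left(v \right)} = -4 + v$
$K{\left(Z \right)} = \frac{101}{100}$ ($K{\left(Z \right)} = 1 + 1 \cdot \frac{1}{100} = 1 + \frac{1}{100} = \frac{101}{100}$)
$\frac{-44557 + K{\left(y{\left(1,15 \right)} \right)}}{t{\left(17 \right)} + \left(4020 - 14322\right) \left(-888 - 13347\right)} = \frac{-44557 + \frac{101}{100}}{\left(-4 + 17\right) + \left(4020 - 14322\right) \left(-888 - 13347\right)} = - \frac{4455599}{100 \left(13 - -146648970\right)} = - \frac{4455599}{100 \left(13 + 146648970\right)} = - \frac{4455599}{100 \cdot 146648983} = \left(- \frac{4455599}{100}\right) \frac{1}{146648983} = - \frac{4455599}{14664898300}$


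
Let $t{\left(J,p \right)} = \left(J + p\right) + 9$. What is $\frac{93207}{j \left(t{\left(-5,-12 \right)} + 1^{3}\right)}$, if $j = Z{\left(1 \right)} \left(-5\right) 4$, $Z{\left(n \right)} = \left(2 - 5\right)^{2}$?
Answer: $\frac{31069}{420} \approx 73.974$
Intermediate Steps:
$t{\left(J,p \right)} = 9 + J + p$
$Z{\left(n \right)} = 9$ ($Z{\left(n \right)} = \left(-3\right)^{2} = 9$)
$j = -180$ ($j = 9 \left(-5\right) 4 = \left(-45\right) 4 = -180$)
$\frac{93207}{j \left(t{\left(-5,-12 \right)} + 1^{3}\right)} = \frac{93207}{\left(-180\right) \left(\left(9 - 5 - 12\right) + 1^{3}\right)} = \frac{93207}{\left(-180\right) \left(-8 + 1\right)} = \frac{93207}{\left(-180\right) \left(-7\right)} = \frac{93207}{1260} = 93207 \cdot \frac{1}{1260} = \frac{31069}{420}$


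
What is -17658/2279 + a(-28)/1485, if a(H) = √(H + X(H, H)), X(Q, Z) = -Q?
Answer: -17658/2279 ≈ -7.7481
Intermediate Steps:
a(H) = 0 (a(H) = √(H - H) = √0 = 0)
-17658/2279 + a(-28)/1485 = -17658/2279 + 0/1485 = -17658*1/2279 + 0*(1/1485) = -17658/2279 + 0 = -17658/2279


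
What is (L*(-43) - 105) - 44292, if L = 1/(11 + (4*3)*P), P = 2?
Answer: -1553938/35 ≈ -44398.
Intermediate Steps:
L = 1/35 (L = 1/(11 + (4*3)*2) = 1/(11 + 12*2) = 1/(11 + 24) = 1/35 ≈ 0.028571)
(L*(-43) - 105) - 44292 = ((1/35)*(-43) - 105) - 44292 = (-43/35 - 105) - 44292 = -3718/35 - 44292 = -1553938/35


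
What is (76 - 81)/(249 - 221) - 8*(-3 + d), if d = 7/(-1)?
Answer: 2235/28 ≈ 79.821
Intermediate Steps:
d = -7 (d = 7*(-1) = -7)
(76 - 81)/(249 - 221) - 8*(-3 + d) = (76 - 81)/(249 - 221) - 8*(-3 - 7) = -5/28 - 8*(-10) = -5*1/28 + 80 = -5/28 + 80 = 2235/28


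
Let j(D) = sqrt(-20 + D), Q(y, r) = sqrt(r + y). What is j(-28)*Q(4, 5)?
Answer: 12*I*sqrt(3) ≈ 20.785*I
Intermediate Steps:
j(-28)*Q(4, 5) = sqrt(-20 - 28)*sqrt(5 + 4) = sqrt(-48)*sqrt(9) = (4*I*sqrt(3))*3 = 12*I*sqrt(3)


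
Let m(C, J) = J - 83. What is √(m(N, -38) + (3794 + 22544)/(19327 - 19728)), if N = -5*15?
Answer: I*√30018459/401 ≈ 13.663*I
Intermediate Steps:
N = -75
m(C, J) = -83 + J
√(m(N, -38) + (3794 + 22544)/(19327 - 19728)) = √((-83 - 38) + (3794 + 22544)/(19327 - 19728)) = √(-121 + 26338/(-401)) = √(-121 + 26338*(-1/401)) = √(-121 - 26338/401) = √(-74859/401) = I*√30018459/401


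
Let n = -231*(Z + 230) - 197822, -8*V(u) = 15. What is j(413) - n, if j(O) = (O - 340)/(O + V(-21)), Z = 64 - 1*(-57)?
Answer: 917312551/3289 ≈ 2.7890e+5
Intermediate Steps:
Z = 121 (Z = 64 + 57 = 121)
V(u) = -15/8 (V(u) = -⅛*15 = -15/8)
j(O) = (-340 + O)/(-15/8 + O) (j(O) = (O - 340)/(O - 15/8) = (-340 + O)/(-15/8 + O))
n = -278903 (n = -231*(121 + 230) - 197822 = -231*351 - 197822 = -81081 - 197822 = -278903)
j(413) - n = 8*(-340 + 413)/(-15 + 8*413) - 1*(-278903) = 8*73/(-15 + 3304) + 278903 = 8*73/3289 + 278903 = 8*(1/3289)*73 + 278903 = 584/3289 + 278903 = 917312551/3289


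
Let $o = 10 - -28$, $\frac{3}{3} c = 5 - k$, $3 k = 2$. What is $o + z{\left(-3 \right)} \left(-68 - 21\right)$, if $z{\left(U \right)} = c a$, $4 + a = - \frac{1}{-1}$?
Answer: $1195$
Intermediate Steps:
$k = \frac{2}{3}$ ($k = \frac{1}{3} \cdot 2 = \frac{2}{3} \approx 0.66667$)
$c = \frac{13}{3}$ ($c = 5 - \frac{2}{3} = \frac{13}{3} \approx 4.3333$)
$o = 38$ ($o = 10 + 28 = 38$)
$a = -3$ ($a = -4 - \frac{1}{-1} = -4 - -1 = -4 + 1 = -3$)
$z{\left(U \right)} = -13$ ($z{\left(U \right)} = \frac{13}{3} \left(-3\right) = -13$)
$o + z{\left(-3 \right)} \left(-68 - 21\right) = 38 - 13 \left(-68 - 21\right) = 38 - -1157 = 38 + 1157 = 1195$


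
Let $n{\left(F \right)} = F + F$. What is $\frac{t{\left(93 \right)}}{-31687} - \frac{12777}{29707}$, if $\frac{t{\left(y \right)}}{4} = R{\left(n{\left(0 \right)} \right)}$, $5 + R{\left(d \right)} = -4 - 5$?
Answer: $- \frac{403201207}{941325709} \approx -0.42833$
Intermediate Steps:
$n{\left(F \right)} = 2 F$
$R{\left(d \right)} = -14$ ($R{\left(d \right)} = -5 - 9 = -14$)
$t{\left(y \right)} = -56$ ($t{\left(y \right)} = 4 \left(-14\right) = -56$)
$\frac{t{\left(93 \right)}}{-31687} - \frac{12777}{29707} = - \frac{56}{-31687} - \frac{12777}{29707} = \left(-56\right) \left(- \frac{1}{31687}\right) - \frac{12777}{29707} = \frac{56}{31687} - \frac{12777}{29707} = - \frac{403201207}{941325709}$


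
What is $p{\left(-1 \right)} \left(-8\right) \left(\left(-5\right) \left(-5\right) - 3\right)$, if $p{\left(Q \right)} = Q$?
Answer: $176$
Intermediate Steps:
$p{\left(-1 \right)} \left(-8\right) \left(\left(-5\right) \left(-5\right) - 3\right) = \left(-1\right) \left(-8\right) \left(\left(-5\right) \left(-5\right) - 3\right) = 8 \left(25 - 3\right) = 8 \cdot 22 = 176$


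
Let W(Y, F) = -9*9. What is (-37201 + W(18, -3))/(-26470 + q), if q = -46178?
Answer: 18641/36324 ≈ 0.51319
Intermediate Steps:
W(Y, F) = -81
(-37201 + W(18, -3))/(-26470 + q) = (-37201 - 81)/(-26470 - 46178) = -37282/(-72648) = -37282*(-1/72648) = 18641/36324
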